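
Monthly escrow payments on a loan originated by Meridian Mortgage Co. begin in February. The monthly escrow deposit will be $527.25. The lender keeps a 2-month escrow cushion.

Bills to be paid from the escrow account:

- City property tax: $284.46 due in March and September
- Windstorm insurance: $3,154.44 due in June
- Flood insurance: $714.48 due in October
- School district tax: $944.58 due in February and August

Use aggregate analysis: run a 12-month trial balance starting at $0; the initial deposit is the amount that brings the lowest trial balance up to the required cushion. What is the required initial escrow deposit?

Cushion = 2 × $527.25 = $1,054.50
Trial balance (start $0, +$527.25 each month, − disbursements):
  Feb: +$527.25 − $944.58 → -$417.33
  Mar: +$527.25 − $284.46 → -$174.54
  Apr: +$527.25 → $352.71
  May: +$527.25 → $879.96
  Jun: +$527.25 − $3,154.44 → -$1,747.23
  Jul: +$527.25 → -$1,219.98
  Aug: +$527.25 − $944.58 → -$1,637.31
  Sep: +$527.25 − $284.46 → -$1,394.52
  Oct: +$527.25 − $714.48 → -$1,581.75
  Nov: +$527.25 → -$1,054.50
  Dec: +$527.25 → -$527.25
  Jan: +$527.25 → $0.00
Lowest trial balance = -$1,747.23 (Jun)
Initial deposit = cushion − low point = $1,054.50 − (-$1,747.23) = $2,801.73

$2,801.73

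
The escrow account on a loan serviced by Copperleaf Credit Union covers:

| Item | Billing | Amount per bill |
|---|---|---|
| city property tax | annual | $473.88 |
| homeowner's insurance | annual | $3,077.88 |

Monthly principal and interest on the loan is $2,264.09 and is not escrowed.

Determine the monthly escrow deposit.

City property tax — $473.88 annually
Homeowner's insurance — $3,077.88 annually
Combined annual = $473.88 + $3,077.88 = $3,551.76
Base monthly escrow = $3,551.76 ÷ 12 = $295.98

$295.98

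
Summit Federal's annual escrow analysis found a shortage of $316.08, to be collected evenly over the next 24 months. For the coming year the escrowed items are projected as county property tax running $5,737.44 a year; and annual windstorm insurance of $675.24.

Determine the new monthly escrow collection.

County property tax — $5,737.44 annually
Windstorm insurance — $675.24 annually
Combined annual = $5,737.44 + $675.24 = $6,412.68
Base monthly escrow = $6,412.68 ÷ 12 = $534.39
Monthly shortage recovery: $316.08 ÷ 24 = $13.17
New monthly escrow = $534.39 + $13.17 = $547.56

$547.56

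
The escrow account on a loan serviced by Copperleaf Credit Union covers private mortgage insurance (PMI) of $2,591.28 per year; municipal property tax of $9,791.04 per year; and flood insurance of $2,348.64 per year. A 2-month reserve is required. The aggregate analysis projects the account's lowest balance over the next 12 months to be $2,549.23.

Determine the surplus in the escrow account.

$94.07

Private mortgage insurance (PMI) — $2,591.28 annually
Municipal property tax — $9,791.04 annually
Flood insurance — $2,348.64 annually
Total per year = $14,730.96
Per month = $14,730.96 / 12 = $1,227.58
Required reserve = 2 × $1,227.58 = $2,455.16
Surplus = $2,549.23 − $2,455.16 = $94.07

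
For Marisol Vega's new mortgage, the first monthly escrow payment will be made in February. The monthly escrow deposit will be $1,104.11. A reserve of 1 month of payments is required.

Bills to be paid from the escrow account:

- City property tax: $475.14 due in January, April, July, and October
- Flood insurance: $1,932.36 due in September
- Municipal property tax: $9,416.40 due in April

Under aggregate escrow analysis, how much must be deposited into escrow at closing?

Cushion = 1 × $1,104.11 = $1,104.11
Trial balance (start $0, +$1,104.11 each month, − disbursements):
  Feb: +$1,104.11 → $1,104.11
  Mar: +$1,104.11 → $2,208.22
  Apr: +$1,104.11 − $9,891.54 → -$6,579.21
  May: +$1,104.11 → -$5,475.10
  Jun: +$1,104.11 → -$4,370.99
  Jul: +$1,104.11 − $475.14 → -$3,742.02
  Aug: +$1,104.11 → -$2,637.91
  Sep: +$1,104.11 − $1,932.36 → -$3,466.16
  Oct: +$1,104.11 − $475.14 → -$2,837.19
  Nov: +$1,104.11 → -$1,733.08
  Dec: +$1,104.11 → -$628.97
  Jan: +$1,104.11 − $475.14 → $0.00
Lowest trial balance = -$6,579.21 (Apr)
Initial deposit = cushion − low point = $1,104.11 − (-$6,579.21) = $7,683.32

$7,683.32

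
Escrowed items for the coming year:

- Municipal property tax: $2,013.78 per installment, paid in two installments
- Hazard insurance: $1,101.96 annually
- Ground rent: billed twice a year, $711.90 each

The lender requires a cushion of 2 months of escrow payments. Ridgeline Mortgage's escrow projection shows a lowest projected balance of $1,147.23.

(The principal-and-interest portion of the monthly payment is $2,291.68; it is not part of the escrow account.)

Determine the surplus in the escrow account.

$55.01

Municipal property tax: $2,013.78 × 2 = $4,027.56 per year
Hazard insurance: $1,101.96 per year
Ground rent: $711.90 × 2 = $1,423.80 per year
Combined annual = $4,027.56 + $1,101.96 + $1,423.80 = $6,553.32
Monthly = $6,553.32 ÷ 12 = $546.11
Cushion = 2 × $546.11 = $1,092.22
Excess over cushion: $1,147.23 − $1,092.22 = $55.01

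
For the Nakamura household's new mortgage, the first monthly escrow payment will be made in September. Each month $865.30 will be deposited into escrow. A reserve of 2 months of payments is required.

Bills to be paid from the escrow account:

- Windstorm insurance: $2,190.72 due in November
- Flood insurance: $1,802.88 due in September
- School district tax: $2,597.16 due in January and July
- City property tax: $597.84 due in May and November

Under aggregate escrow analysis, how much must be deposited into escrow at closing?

Cushion = 2 × $865.30 = $1,730.60
Trial balance (start $0, +$865.30 each month, − disbursements):
  Sep: +$865.30 − $1,802.88 → -$937.58
  Oct: +$865.30 → -$72.28
  Nov: +$865.30 − $2,788.56 → -$1,995.54
  Dec: +$865.30 → -$1,130.24
  Jan: +$865.30 − $2,597.16 → -$2,862.10
  Feb: +$865.30 → -$1,996.80
  Mar: +$865.30 → -$1,131.50
  Apr: +$865.30 → -$266.20
  May: +$865.30 − $597.84 → $1.26
  Jun: +$865.30 → $866.56
  Jul: +$865.30 − $2,597.16 → -$865.30
  Aug: +$865.30 → $0.00
Lowest trial balance = -$2,862.10 (Jan)
Initial deposit = cushion − low point = $1,730.60 − (-$2,862.10) = $4,592.70

$4,592.70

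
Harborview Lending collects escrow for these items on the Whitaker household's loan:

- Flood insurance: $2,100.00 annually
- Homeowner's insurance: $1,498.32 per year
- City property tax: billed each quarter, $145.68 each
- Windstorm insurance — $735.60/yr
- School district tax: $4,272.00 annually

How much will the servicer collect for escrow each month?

$765.72

Flood insurance: $2,100.00
Homeowner's insurance: $1,498.32
City property tax: $145.68 × 4 = $582.72
Windstorm insurance: $735.60
School district tax: $4,272.00
Yearly total = $2,100.00 + $1,498.32 + $582.72 + $735.60 + $4,272.00 = $9,188.64
Per month = $9,188.64 ÷ 12 = $765.72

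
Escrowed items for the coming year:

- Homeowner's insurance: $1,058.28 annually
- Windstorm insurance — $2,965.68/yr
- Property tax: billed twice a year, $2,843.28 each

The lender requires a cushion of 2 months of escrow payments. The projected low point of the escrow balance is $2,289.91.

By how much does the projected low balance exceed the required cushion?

$671.49

Homeowner's insurance: $1,058.28/yr
Windstorm insurance: $2,965.68/yr
Property tax: $2,843.28 × 2 = $5,686.56/yr
Yearly total = $9,710.52
Monthly escrow = $9,710.52 / 12 = $809.21
Required reserve = 2 × $809.21 = $1,618.42
Excess over cushion: $2,289.91 − $1,618.42 = $671.49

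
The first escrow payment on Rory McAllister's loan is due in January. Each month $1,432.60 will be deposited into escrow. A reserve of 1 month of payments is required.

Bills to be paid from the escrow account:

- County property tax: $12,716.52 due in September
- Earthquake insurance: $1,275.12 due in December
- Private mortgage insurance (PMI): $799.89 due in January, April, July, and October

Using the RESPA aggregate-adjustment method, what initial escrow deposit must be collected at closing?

$3,655.39

Cushion = 1 × $1,432.60 = $1,432.60
Trial balance (start $0, +$1,432.60 each month, − disbursements):
  Jan: +$1,432.60 − $799.89 → $632.71
  Feb: +$1,432.60 → $2,065.31
  Mar: +$1,432.60 → $3,497.91
  Apr: +$1,432.60 − $799.89 → $4,130.62
  May: +$1,432.60 → $5,563.22
  Jun: +$1,432.60 → $6,995.82
  Jul: +$1,432.60 − $799.89 → $7,628.53
  Aug: +$1,432.60 → $9,061.13
  Sep: +$1,432.60 − $12,716.52 → -$2,222.79
  Oct: +$1,432.60 − $799.89 → -$1,590.08
  Nov: +$1,432.60 → -$157.48
  Dec: +$1,432.60 − $1,275.12 → $0.00
Lowest trial balance = -$2,222.79 (Sep)
Initial deposit = cushion − low point = $1,432.60 − (-$2,222.79) = $3,655.39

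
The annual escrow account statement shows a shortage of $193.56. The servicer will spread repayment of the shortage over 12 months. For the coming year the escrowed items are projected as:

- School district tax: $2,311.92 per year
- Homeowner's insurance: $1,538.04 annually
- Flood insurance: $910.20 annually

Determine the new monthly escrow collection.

$412.81

School district tax: $2,311.92 per year
Homeowner's insurance: $1,538.04 per year
Flood insurance: $910.20 per year
Combined annual = $2,311.92 + $1,538.04 + $910.20 = $4,760.16
Per month = $4,760.16 ÷ 12 = $396.68
Monthly shortage recovery: $193.56 ÷ 12 = $16.13
New monthly escrow = $396.68 + $16.13 = $412.81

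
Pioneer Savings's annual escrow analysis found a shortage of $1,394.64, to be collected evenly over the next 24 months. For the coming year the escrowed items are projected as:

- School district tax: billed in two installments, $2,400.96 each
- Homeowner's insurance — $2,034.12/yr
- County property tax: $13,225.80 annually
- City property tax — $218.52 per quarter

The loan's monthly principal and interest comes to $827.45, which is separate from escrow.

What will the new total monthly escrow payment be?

$1,802.77

School district tax — $2,400.96 × 2 = $4,801.92 annually
Homeowner's insurance — $2,034.12 annually
County property tax — $13,225.80 annually
City property tax — $218.52 × 4 = $874.08 annually
Total annual escrow = $4,801.92 + $2,034.12 + $13,225.80 + $874.08 = $20,935.92
Base monthly escrow = $20,935.92 ÷ 12 = $1,744.66
Shortage spread = $1,394.64 / 24 = $58.11/mo
New monthly escrow = $1,744.66 + $58.11 = $1,802.77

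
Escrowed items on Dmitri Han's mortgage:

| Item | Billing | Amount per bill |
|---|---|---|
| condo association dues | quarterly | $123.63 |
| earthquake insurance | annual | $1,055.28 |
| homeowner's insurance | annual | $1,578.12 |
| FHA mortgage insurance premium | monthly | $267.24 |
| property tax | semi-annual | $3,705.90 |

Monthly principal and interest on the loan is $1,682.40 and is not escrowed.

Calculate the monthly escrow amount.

Condo association dues: $123.63 × 4 = $494.52 annually
Earthquake insurance: $1,055.28 annually
Homeowner's insurance: $1,578.12 annually
FHA mortgage insurance premium: $267.24 × 12 = $3,206.88 annually
Property tax: $3,705.90 × 2 = $7,411.80 annually
Combined annual = $494.52 + $1,055.28 + $1,578.12 + $3,206.88 + $7,411.80 = $13,746.60
Base monthly escrow = $13,746.60 ÷ 12 = $1,145.55

$1,145.55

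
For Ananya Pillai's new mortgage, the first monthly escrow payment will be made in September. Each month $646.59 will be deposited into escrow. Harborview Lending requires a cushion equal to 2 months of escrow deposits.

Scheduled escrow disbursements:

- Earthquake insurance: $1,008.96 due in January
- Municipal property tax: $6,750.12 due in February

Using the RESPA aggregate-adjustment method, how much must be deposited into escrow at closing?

$5,172.72

Cushion = 2 × $646.59 = $1,293.18
Trial balance (start $0, +$646.59 each month, − disbursements):
  Sep: +$646.59 → $646.59
  Oct: +$646.59 → $1,293.18
  Nov: +$646.59 → $1,939.77
  Dec: +$646.59 → $2,586.36
  Jan: +$646.59 − $1,008.96 → $2,223.99
  Feb: +$646.59 − $6,750.12 → -$3,879.54
  Mar: +$646.59 → -$3,232.95
  Apr: +$646.59 → -$2,586.36
  May: +$646.59 → -$1,939.77
  Jun: +$646.59 → -$1,293.18
  Jul: +$646.59 → -$646.59
  Aug: +$646.59 → $0.00
Lowest trial balance = -$3,879.54 (Feb)
Initial deposit = cushion − low point = $1,293.18 − (-$3,879.54) = $5,172.72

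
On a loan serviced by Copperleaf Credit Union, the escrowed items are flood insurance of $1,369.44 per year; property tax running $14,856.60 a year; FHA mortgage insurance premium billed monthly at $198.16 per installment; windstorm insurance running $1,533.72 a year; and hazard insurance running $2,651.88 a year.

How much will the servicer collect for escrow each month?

Flood insurance — $1,369.44/yr
Property tax — $14,856.60/yr
FHA mortgage insurance premium — $198.16 × 12 = $2,377.92/yr
Windstorm insurance — $1,533.72/yr
Hazard insurance — $2,651.88/yr
Total per year = $22,789.56
Monthly escrow = $22,789.56 ÷ 12 = $1,899.13

$1,899.13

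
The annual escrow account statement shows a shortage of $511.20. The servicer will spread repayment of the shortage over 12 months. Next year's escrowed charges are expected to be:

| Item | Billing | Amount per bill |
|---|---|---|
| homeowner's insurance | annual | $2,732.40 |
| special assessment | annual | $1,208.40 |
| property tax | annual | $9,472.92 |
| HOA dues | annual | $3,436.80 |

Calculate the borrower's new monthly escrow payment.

$1,446.81

Homeowner's insurance = $2,732.40
Special assessment = $1,208.40
Property tax = $9,472.92
HOA dues = $3,436.80
Annual escrow total = $2,732.40 + $1,208.40 + $9,472.92 + $3,436.80 = $16,850.52
Base monthly escrow = $16,850.52 ÷ 12 = $1,404.21
Monthly shortage recovery: $511.20 / 12 = $42.60
New monthly escrow = $1,404.21 + $42.60 = $1,446.81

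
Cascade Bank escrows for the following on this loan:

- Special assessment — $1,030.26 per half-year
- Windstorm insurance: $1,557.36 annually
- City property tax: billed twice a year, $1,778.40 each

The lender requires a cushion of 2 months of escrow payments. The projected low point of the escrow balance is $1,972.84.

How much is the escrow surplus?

$777.06

Special assessment — $1,030.26 × 2 = $2,060.52 annually
Windstorm insurance — $1,557.36 annually
City property tax — $1,778.40 × 2 = $3,556.80 annually
Annual escrow total = $2,060.52 + $1,557.36 + $3,556.80 = $7,174.68
Base monthly escrow = $7,174.68 ÷ 12 = $597.89
Required reserve = 2 × $597.89 = $1,195.78
Surplus = $1,972.84 − $1,195.78 = $777.06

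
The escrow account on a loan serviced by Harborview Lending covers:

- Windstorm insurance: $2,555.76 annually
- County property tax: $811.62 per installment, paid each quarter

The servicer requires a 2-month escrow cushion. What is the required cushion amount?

Windstorm insurance — $2,555.76 annually
County property tax — $811.62 × 4 = $3,246.48 annually
Total per year = $5,802.24
Monthly = $5,802.24 / 12 = $483.52
Cushion = 2 × $483.52 = $967.04

$967.04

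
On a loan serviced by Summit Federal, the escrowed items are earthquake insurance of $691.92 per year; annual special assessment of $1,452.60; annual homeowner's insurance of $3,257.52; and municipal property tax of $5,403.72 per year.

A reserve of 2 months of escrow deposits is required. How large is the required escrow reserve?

$1,800.96

Earthquake insurance: $691.92/yr
Special assessment: $1,452.60/yr
Homeowner's insurance: $3,257.52/yr
Municipal property tax: $5,403.72/yr
Combined annual = $691.92 + $1,452.60 + $3,257.52 + $5,403.72 = $10,805.76
Base monthly escrow = $10,805.76 / 12 = $900.48
Required cushion = 2 × $900.48 = $1,800.96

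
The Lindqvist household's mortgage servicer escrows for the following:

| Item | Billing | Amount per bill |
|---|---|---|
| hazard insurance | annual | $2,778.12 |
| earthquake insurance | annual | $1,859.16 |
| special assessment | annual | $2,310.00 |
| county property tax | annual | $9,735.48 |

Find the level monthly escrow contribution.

$1,390.23

Hazard insurance = $2,778.12
Earthquake insurance = $1,859.16
Special assessment = $2,310.00
County property tax = $9,735.48
Yearly total = $2,778.12 + $1,859.16 + $2,310.00 + $9,735.48 = $16,682.76
Base monthly escrow = $16,682.76 ÷ 12 = $1,390.23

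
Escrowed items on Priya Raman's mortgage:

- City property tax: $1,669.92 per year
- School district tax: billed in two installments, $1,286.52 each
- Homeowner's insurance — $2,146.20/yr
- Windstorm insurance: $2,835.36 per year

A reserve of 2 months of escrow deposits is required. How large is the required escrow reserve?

$1,537.42

City property tax = $1,669.92 per year
School district tax = $1,286.52 × 2 = $2,573.04 per year
Homeowner's insurance = $2,146.20 per year
Windstorm insurance = $2,835.36 per year
Yearly total = $9,224.52
Per month = $9,224.52 ÷ 12 = $768.71
Required cushion = 2 × $768.71 = $1,537.42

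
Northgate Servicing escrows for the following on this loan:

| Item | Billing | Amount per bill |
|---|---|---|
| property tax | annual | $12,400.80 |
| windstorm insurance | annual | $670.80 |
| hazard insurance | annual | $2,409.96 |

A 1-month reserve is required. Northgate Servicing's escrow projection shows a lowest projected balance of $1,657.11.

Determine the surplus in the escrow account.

$366.98

Property tax — $12,400.80
Windstorm insurance — $670.80
Hazard insurance — $2,409.96
Annual escrow total = $12,400.80 + $670.80 + $2,409.96 = $15,481.56
Monthly = $15,481.56 ÷ 12 = $1,290.13
Cushion = 1 × $1,290.13 = $1,290.13
Excess over cushion: $1,657.11 − $1,290.13 = $366.98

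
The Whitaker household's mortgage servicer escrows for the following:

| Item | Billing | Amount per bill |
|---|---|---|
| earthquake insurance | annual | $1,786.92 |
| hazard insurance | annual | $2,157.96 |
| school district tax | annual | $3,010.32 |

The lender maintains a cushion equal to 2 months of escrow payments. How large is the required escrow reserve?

Earthquake insurance — $1,786.92/yr
Hazard insurance — $2,157.96/yr
School district tax — $3,010.32/yr
Combined annual = $1,786.92 + $2,157.96 + $3,010.32 = $6,955.20
Per month = $6,955.20 ÷ 12 = $579.60
Reserve = 2 × $579.60 = $1,159.20

$1,159.20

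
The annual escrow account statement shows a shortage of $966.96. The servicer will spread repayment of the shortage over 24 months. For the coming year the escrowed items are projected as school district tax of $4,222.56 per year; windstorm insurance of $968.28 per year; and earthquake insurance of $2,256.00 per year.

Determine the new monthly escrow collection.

$660.86

School district tax: $4,222.56
Windstorm insurance: $968.28
Earthquake insurance: $2,256.00
Combined annual = $4,222.56 + $968.28 + $2,256.00 = $7,446.84
Monthly escrow = $7,446.84 / 12 = $620.57
Shortage per month = $966.96 ÷ 24 = $40.29
New monthly escrow = $620.57 + $40.29 = $660.86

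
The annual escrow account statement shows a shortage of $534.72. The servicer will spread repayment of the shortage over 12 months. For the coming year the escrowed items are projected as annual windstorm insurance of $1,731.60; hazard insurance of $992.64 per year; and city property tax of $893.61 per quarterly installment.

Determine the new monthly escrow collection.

Windstorm insurance — $1,731.60/yr
Hazard insurance — $992.64/yr
City property tax — $893.61 × 4 = $3,574.44/yr
Combined annual = $6,298.68
Base monthly escrow = $6,298.68 ÷ 12 = $524.89
Shortage per month = $534.72 / 12 = $44.56
New monthly escrow = $524.89 + $44.56 = $569.45

$569.45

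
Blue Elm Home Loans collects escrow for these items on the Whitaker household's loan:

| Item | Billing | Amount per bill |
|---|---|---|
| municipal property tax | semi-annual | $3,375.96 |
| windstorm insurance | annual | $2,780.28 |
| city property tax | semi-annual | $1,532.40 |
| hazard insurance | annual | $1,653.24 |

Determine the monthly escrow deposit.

Municipal property tax: $3,375.96 × 2 = $6,751.92/yr
Windstorm insurance: $2,780.28/yr
City property tax: $1,532.40 × 2 = $3,064.80/yr
Hazard insurance: $1,653.24/yr
Yearly total = $14,250.24
Monthly = $14,250.24 ÷ 12 = $1,187.52

$1,187.52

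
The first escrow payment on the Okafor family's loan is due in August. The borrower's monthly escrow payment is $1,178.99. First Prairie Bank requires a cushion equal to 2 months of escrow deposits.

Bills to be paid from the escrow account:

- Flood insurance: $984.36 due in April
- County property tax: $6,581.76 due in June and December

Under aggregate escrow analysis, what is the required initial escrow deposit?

Cushion = 2 × $1,178.99 = $2,357.98
Trial balance (start $0, +$1,178.99 each month, − disbursements):
  Aug: +$1,178.99 → $1,178.99
  Sep: +$1,178.99 → $2,357.98
  Oct: +$1,178.99 → $3,536.97
  Nov: +$1,178.99 → $4,715.96
  Dec: +$1,178.99 − $6,581.76 → -$686.81
  Jan: +$1,178.99 → $492.18
  Feb: +$1,178.99 → $1,671.17
  Mar: +$1,178.99 → $2,850.16
  Apr: +$1,178.99 − $984.36 → $3,044.79
  May: +$1,178.99 → $4,223.78
  Jun: +$1,178.99 − $6,581.76 → -$1,178.99
  Jul: +$1,178.99 → $0.00
Lowest trial balance = -$1,178.99 (Jun)
Initial deposit = cushion − low point = $2,357.98 − (-$1,178.99) = $3,536.97

$3,536.97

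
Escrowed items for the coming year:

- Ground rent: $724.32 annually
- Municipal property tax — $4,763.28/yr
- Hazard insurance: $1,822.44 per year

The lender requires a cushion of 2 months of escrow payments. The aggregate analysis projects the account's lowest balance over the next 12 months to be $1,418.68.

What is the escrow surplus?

Ground rent: $724.32 annually
Municipal property tax: $4,763.28 annually
Hazard insurance: $1,822.44 annually
Annual escrow total = $724.32 + $4,763.28 + $1,822.44 = $7,310.04
Per month = $7,310.04 ÷ 12 = $609.17
Required cushion = 2 × $609.17 = $1,218.34
Excess over cushion: $1,418.68 − $1,218.34 = $200.34

$200.34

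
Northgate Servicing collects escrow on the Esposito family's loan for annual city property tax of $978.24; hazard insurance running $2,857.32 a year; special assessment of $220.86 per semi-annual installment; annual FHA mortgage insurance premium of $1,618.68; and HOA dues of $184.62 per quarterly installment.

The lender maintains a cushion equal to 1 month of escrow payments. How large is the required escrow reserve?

City property tax = $978.24
Hazard insurance = $2,857.32
Special assessment = $220.86 × 2 = $441.72
FHA mortgage insurance premium = $1,618.68
HOA dues = $184.62 × 4 = $738.48
Total annual escrow = $6,634.44
Base monthly escrow = $6,634.44 / 12 = $552.87
Reserve = 1 × $552.87 = $552.87

$552.87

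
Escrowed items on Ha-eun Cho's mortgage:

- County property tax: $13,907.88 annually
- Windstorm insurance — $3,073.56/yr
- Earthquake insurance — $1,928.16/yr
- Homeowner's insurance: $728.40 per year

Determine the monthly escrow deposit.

$1,636.50

County property tax: $13,907.88 annually
Windstorm insurance: $3,073.56 annually
Earthquake insurance: $1,928.16 annually
Homeowner's insurance: $728.40 annually
Yearly total = $19,638.00
Monthly = $19,638.00 ÷ 12 = $1,636.50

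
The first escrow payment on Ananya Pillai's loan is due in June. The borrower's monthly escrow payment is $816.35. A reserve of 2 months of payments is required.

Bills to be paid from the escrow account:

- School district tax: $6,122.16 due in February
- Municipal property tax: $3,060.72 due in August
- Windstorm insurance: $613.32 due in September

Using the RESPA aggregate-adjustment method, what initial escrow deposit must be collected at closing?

$4,081.75

Cushion = 2 × $816.35 = $1,632.70
Trial balance (start $0, +$816.35 each month, − disbursements):
  Jun: +$816.35 → $816.35
  Jul: +$816.35 → $1,632.70
  Aug: +$816.35 − $3,060.72 → -$611.67
  Sep: +$816.35 − $613.32 → -$408.64
  Oct: +$816.35 → $407.71
  Nov: +$816.35 → $1,224.06
  Dec: +$816.35 → $2,040.41
  Jan: +$816.35 → $2,856.76
  Feb: +$816.35 − $6,122.16 → -$2,449.05
  Mar: +$816.35 → -$1,632.70
  Apr: +$816.35 → -$816.35
  May: +$816.35 → $0.00
Lowest trial balance = -$2,449.05 (Feb)
Initial deposit = cushion − low point = $1,632.70 − (-$2,449.05) = $4,081.75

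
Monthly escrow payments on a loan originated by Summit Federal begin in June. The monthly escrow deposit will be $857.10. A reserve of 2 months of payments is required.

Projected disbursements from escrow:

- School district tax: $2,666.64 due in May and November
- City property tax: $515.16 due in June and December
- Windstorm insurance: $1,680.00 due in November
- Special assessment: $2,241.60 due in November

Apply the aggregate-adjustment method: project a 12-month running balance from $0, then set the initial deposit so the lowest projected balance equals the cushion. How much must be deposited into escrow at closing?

$3,675.00

Cushion = 2 × $857.10 = $1,714.20
Trial balance (start $0, +$857.10 each month, − disbursements):
  Jun: +$857.10 − $515.16 → $341.94
  Jul: +$857.10 → $1,199.04
  Aug: +$857.10 → $2,056.14
  Sep: +$857.10 → $2,913.24
  Oct: +$857.10 → $3,770.34
  Nov: +$857.10 − $6,588.24 → -$1,960.80
  Dec: +$857.10 − $515.16 → -$1,618.86
  Jan: +$857.10 → -$761.76
  Feb: +$857.10 → $95.34
  Mar: +$857.10 → $952.44
  Apr: +$857.10 → $1,809.54
  May: +$857.10 − $2,666.64 → $0.00
Lowest trial balance = -$1,960.80 (Nov)
Initial deposit = cushion − low point = $1,714.20 − (-$1,960.80) = $3,675.00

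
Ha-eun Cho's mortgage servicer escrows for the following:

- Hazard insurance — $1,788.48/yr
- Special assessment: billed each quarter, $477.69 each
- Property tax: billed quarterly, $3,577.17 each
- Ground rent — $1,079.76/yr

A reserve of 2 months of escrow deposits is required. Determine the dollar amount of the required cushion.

$3,181.28

Hazard insurance = $1,788.48
Special assessment = $477.69 × 4 = $1,910.76
Property tax = $3,577.17 × 4 = $14,308.68
Ground rent = $1,079.76
Total per year = $1,788.48 + $1,910.76 + $14,308.68 + $1,079.76 = $19,087.68
Base monthly escrow = $19,087.68 / 12 = $1,590.64
Required cushion = 2 × $1,590.64 = $3,181.28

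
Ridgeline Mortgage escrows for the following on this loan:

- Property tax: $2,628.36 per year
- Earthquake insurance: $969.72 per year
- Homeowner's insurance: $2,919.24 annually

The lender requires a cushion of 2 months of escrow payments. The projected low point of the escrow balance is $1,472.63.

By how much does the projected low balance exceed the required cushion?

$386.41

Property tax: $2,628.36 annually
Earthquake insurance: $969.72 annually
Homeowner's insurance: $2,919.24 annually
Annual escrow total = $6,517.32
Base monthly escrow = $6,517.32 ÷ 12 = $543.11
Required reserve = 2 × $543.11 = $1,086.22
Excess over cushion: $1,472.63 − $1,086.22 = $386.41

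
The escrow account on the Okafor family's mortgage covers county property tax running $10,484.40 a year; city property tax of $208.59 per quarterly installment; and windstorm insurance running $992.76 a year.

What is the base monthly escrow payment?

$1,025.96

County property tax = $10,484.40 per year
City property tax = $208.59 × 4 = $834.36 per year
Windstorm insurance = $992.76 per year
Yearly total = $12,311.52
Monthly escrow = $12,311.52 / 12 = $1,025.96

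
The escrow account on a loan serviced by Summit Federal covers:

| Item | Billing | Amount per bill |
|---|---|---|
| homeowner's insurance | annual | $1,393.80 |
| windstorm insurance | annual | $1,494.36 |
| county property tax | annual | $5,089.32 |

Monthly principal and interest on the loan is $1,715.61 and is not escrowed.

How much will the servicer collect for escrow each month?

$664.79

Homeowner's insurance = $1,393.80 per year
Windstorm insurance = $1,494.36 per year
County property tax = $5,089.32 per year
Yearly total = $1,393.80 + $1,494.36 + $5,089.32 = $7,977.48
Monthly escrow = $7,977.48 / 12 = $664.79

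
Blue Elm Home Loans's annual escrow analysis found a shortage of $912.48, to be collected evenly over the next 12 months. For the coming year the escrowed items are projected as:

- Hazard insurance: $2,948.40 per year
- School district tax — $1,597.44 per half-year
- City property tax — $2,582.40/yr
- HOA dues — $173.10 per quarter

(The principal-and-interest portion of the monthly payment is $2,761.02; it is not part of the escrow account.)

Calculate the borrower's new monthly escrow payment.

Hazard insurance — $2,948.40
School district tax — $1,597.44 × 2 = $3,194.88
City property tax — $2,582.40
HOA dues — $173.10 × 4 = $692.40
Yearly total = $2,948.40 + $3,194.88 + $2,582.40 + $692.40 = $9,418.08
Base monthly escrow = $9,418.08 ÷ 12 = $784.84
Shortage per month = $912.48 ÷ 12 = $76.04
New monthly escrow = $784.84 + $76.04 = $860.88

$860.88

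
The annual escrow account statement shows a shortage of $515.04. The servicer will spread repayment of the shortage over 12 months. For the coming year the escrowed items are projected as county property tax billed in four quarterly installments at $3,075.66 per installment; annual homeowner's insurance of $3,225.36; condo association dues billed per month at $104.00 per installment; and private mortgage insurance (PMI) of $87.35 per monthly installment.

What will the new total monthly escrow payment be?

County property tax = $3,075.66 × 4 = $12,302.64/yr
Homeowner's insurance = $3,225.36/yr
Condo association dues = $104.00 × 12 = $1,248.00/yr
Private mortgage insurance (PMI) = $87.35 × 12 = $1,048.20/yr
Total annual escrow = $17,824.20
Base monthly escrow = $17,824.20 ÷ 12 = $1,485.35
Shortage per month = $515.04 ÷ 12 = $42.92
New monthly escrow = $1,485.35 + $42.92 = $1,528.27

$1,528.27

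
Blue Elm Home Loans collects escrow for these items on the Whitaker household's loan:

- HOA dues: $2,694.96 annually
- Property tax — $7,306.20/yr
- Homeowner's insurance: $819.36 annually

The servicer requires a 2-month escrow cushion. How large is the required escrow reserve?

$1,803.42

HOA dues — $2,694.96
Property tax — $7,306.20
Homeowner's insurance — $819.36
Total annual escrow = $2,694.96 + $7,306.20 + $819.36 = $10,820.52
Monthly = $10,820.52 ÷ 12 = $901.71
Required cushion = 2 × $901.71 = $1,803.42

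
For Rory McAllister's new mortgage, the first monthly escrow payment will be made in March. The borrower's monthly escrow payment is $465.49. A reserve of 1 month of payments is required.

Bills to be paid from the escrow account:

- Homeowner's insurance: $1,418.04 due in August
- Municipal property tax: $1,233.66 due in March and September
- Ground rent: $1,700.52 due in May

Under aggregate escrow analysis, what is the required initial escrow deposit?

Cushion = 1 × $465.49 = $465.49
Trial balance (start $0, +$465.49 each month, − disbursements):
  Mar: +$465.49 − $1,233.66 → -$768.17
  Apr: +$465.49 → -$302.68
  May: +$465.49 − $1,700.52 → -$1,537.71
  Jun: +$465.49 → -$1,072.22
  Jul: +$465.49 → -$606.73
  Aug: +$465.49 − $1,418.04 → -$1,559.28
  Sep: +$465.49 − $1,233.66 → -$2,327.45
  Oct: +$465.49 → -$1,861.96
  Nov: +$465.49 → -$1,396.47
  Dec: +$465.49 → -$930.98
  Jan: +$465.49 → -$465.49
  Feb: +$465.49 → $0.00
Lowest trial balance = -$2,327.45 (Sep)
Initial deposit = cushion − low point = $465.49 − (-$2,327.45) = $2,792.94

$2,792.94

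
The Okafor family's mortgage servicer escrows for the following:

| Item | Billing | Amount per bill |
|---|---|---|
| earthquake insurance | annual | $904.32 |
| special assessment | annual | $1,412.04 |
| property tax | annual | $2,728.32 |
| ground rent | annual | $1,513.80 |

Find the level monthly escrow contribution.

$546.54

Earthquake insurance: $904.32/yr
Special assessment: $1,412.04/yr
Property tax: $2,728.32/yr
Ground rent: $1,513.80/yr
Annual escrow total = $6,558.48
Monthly escrow = $6,558.48 ÷ 12 = $546.54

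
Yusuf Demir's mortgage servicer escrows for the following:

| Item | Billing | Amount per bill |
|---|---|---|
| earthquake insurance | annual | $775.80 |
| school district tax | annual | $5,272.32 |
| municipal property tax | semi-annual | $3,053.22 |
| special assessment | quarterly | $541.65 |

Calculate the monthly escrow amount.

$1,193.43

Earthquake insurance — $775.80 annually
School district tax — $5,272.32 annually
Municipal property tax — $3,053.22 × 2 = $6,106.44 annually
Special assessment — $541.65 × 4 = $2,166.60 annually
Combined annual = $14,321.16
Per month = $14,321.16 ÷ 12 = $1,193.43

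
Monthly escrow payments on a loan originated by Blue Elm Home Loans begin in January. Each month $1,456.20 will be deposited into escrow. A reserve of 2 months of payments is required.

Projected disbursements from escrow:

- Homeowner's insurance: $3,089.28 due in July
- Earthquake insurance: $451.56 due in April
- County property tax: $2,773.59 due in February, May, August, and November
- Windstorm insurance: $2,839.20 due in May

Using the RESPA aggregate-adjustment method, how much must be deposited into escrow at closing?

Cushion = 2 × $1,456.20 = $2,912.40
Trial balance (start $0, +$1,456.20 each month, − disbursements):
  Jan: +$1,456.20 → $1,456.20
  Feb: +$1,456.20 − $2,773.59 → $138.81
  Mar: +$1,456.20 → $1,595.01
  Apr: +$1,456.20 − $451.56 → $2,599.65
  May: +$1,456.20 − $5,612.79 → -$1,556.94
  Jun: +$1,456.20 → -$100.74
  Jul: +$1,456.20 − $3,089.28 → -$1,733.82
  Aug: +$1,456.20 − $2,773.59 → -$3,051.21
  Sep: +$1,456.20 → -$1,595.01
  Oct: +$1,456.20 → -$138.81
  Nov: +$1,456.20 − $2,773.59 → -$1,456.20
  Dec: +$1,456.20 → $0.00
Lowest trial balance = -$3,051.21 (Aug)
Initial deposit = cushion − low point = $2,912.40 − (-$3,051.21) = $5,963.61

$5,963.61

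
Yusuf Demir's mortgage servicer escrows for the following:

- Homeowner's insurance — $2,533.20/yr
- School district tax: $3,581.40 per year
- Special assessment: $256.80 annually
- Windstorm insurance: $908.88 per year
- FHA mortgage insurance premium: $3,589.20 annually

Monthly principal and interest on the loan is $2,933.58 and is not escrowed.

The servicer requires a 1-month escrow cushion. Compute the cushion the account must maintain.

Homeowner's insurance — $2,533.20 per year
School district tax — $3,581.40 per year
Special assessment — $256.80 per year
Windstorm insurance — $908.88 per year
FHA mortgage insurance premium — $3,589.20 per year
Total per year = $10,869.48
Monthly = $10,869.48 ÷ 12 = $905.79
Cushion = 1 × $905.79 = $905.79

$905.79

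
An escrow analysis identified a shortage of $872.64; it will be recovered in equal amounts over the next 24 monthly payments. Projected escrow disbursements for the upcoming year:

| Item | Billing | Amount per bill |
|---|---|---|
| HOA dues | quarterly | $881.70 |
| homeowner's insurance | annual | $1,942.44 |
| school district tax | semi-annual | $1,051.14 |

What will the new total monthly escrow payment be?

HOA dues = $881.70 × 4 = $3,526.80/yr
Homeowner's insurance = $1,942.44/yr
School district tax = $1,051.14 × 2 = $2,102.28/yr
Total per year = $7,571.52
Base monthly escrow = $7,571.52 / 12 = $630.96
Shortage spread = $872.64 / 24 = $36.36/mo
Adjusted monthly = $630.96 + $36.36 = $667.32

$667.32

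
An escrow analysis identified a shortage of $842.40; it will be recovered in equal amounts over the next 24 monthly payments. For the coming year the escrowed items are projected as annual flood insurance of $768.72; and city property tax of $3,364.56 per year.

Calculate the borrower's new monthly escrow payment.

Flood insurance = $768.72 per year
City property tax = $3,364.56 per year
Total per year = $768.72 + $3,364.56 = $4,133.28
Monthly escrow = $4,133.28 ÷ 12 = $344.44
Monthly shortage recovery: $842.40 / 24 = $35.10
Adjusted monthly = $344.44 + $35.10 = $379.54

$379.54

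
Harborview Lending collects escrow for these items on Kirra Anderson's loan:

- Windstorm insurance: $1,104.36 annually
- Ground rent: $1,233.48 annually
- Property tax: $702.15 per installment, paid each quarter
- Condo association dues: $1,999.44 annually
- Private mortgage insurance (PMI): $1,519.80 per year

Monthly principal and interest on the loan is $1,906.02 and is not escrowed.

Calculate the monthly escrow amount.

Windstorm insurance: $1,104.36
Ground rent: $1,233.48
Property tax: $702.15 × 4 = $2,808.60
Condo association dues: $1,999.44
Private mortgage insurance (PMI): $1,519.80
Total per year = $8,665.68
Base monthly escrow = $8,665.68 ÷ 12 = $722.14

$722.14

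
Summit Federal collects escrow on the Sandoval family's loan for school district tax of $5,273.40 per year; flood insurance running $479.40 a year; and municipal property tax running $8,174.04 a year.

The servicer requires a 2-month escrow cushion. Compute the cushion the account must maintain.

$2,321.14

School district tax — $5,273.40/yr
Flood insurance — $479.40/yr
Municipal property tax — $8,174.04/yr
Combined annual = $13,926.84
Base monthly escrow = $13,926.84 ÷ 12 = $1,160.57
Cushion = 2 × $1,160.57 = $2,321.14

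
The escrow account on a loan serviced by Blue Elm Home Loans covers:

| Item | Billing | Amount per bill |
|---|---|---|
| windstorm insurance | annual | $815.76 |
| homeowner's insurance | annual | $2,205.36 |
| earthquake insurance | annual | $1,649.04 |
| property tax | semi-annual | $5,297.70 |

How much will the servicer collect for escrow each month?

Windstorm insurance — $815.76 annually
Homeowner's insurance — $2,205.36 annually
Earthquake insurance — $1,649.04 annually
Property tax — $5,297.70 × 2 = $10,595.40 annually
Combined annual = $815.76 + $2,205.36 + $1,649.04 + $10,595.40 = $15,265.56
Monthly escrow = $15,265.56 ÷ 12 = $1,272.13

$1,272.13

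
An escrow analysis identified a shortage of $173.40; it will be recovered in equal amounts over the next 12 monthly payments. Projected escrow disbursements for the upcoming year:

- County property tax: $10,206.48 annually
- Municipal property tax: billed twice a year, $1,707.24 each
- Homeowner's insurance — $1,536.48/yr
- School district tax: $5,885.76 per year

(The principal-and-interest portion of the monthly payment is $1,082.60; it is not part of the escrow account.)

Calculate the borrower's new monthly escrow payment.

$1,768.05

County property tax: $10,206.48/yr
Municipal property tax: $1,707.24 × 2 = $3,414.48/yr
Homeowner's insurance: $1,536.48/yr
School district tax: $5,885.76/yr
Total annual escrow = $10,206.48 + $3,414.48 + $1,536.48 + $5,885.76 = $21,043.20
Base monthly escrow = $21,043.20 ÷ 12 = $1,753.60
Shortage spread = $173.40 ÷ 12 = $14.45/mo
Adjusted monthly = $1,753.60 + $14.45 = $1,768.05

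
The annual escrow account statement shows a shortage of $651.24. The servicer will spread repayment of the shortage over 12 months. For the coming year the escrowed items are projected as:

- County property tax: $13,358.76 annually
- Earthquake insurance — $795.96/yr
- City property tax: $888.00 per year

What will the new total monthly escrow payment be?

County property tax: $13,358.76/yr
Earthquake insurance: $795.96/yr
City property tax: $888.00/yr
Total per year = $15,042.72
Monthly = $15,042.72 / 12 = $1,253.56
Monthly shortage recovery: $651.24 ÷ 12 = $54.27
Adjusted monthly = $1,253.56 + $54.27 = $1,307.83

$1,307.83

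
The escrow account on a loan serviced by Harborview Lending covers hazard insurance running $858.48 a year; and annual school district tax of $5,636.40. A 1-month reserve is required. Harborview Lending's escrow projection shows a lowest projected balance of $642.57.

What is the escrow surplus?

$101.33

Hazard insurance — $858.48/yr
School district tax — $5,636.40/yr
Total per year = $858.48 + $5,636.40 = $6,494.88
Monthly = $6,494.88 ÷ 12 = $541.24
Required cushion = 1 × $541.24 = $541.24
Surplus = $642.57 − $541.24 = $101.33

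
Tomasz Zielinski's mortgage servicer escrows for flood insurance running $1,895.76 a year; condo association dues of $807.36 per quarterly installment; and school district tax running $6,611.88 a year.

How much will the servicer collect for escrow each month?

Flood insurance = $1,895.76 annually
Condo association dues = $807.36 × 4 = $3,229.44 annually
School district tax = $6,611.88 annually
Total per year = $11,737.08
Monthly escrow = $11,737.08 ÷ 12 = $978.09

$978.09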